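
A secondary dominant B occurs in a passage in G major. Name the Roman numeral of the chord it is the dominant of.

vi

The chord is a major triad on B.
A dominant resolves down a perfect fifth: B → E. In G major, E is scale degree 6, i.e. vi.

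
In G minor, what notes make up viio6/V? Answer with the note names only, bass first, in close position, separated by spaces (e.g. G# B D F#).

viio6/V is a secondary leading-tone chord. The target V is D in G minor; the applied chord is rooted a semitone below, on C#.
Building a diminished triad on C# gives C#-E-G.
With the 6 figure the chord is in first inversion; from the bass E upward in close position it reads E-G-C#.

E G C#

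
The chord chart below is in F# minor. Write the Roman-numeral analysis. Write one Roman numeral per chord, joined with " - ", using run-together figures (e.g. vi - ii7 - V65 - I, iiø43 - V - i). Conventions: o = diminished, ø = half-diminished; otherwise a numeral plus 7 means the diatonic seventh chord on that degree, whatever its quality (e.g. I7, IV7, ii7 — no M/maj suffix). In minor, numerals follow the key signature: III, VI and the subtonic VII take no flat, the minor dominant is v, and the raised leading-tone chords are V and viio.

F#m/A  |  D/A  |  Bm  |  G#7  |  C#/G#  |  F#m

F#m/A: root F# is the tonic; minor triad there is i6.
D/A: root D is the submediant; major triad there is VI64.
Bm: root B is the subdominant; minor triad there is iv.
G#7: chromatic; G# is V of V, so V7/V.
C#/G#: root C# is the dominant; major triad there is V64.
F#m: minor triad on F# = scale degree 1 → i.

i6 - VI64 - iv - V7/V - V64 - i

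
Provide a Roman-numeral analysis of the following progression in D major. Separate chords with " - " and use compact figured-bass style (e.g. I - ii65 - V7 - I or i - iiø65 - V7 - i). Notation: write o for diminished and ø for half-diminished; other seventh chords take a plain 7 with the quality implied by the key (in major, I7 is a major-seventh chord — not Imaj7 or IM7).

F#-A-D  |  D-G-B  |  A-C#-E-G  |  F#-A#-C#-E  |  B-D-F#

I6 - IV64 - V7 - V7/vi - vi

F#-A-D: root D is the tonic; major triad there is I6.
D-G-B: major triad on G = scale degree 4 → IV64.
A-C#-E-G: dominant seventh chord on A = scale degree 5 → V7.
F#-A#-C#-E: a dominant seventh chord on F#, the applied dominant of vi → V7/vi.
B-D-F# has root B, degree 6 in D major, so vi.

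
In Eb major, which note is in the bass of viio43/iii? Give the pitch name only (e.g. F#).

The applied chord viio43/iii is rooted on F#: F#-A-C-Eb.
The figure 43 means second inversion — the fifth is in the bass.

C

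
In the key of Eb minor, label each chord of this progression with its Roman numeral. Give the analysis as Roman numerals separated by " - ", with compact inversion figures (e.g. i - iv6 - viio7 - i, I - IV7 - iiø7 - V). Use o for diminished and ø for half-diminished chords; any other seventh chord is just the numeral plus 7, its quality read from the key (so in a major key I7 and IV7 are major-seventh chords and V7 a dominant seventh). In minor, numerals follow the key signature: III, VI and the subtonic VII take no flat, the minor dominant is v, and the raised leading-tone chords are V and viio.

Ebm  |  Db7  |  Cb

Ebm: root Eb is the tonic; minor triad there is i.
Db7 has root Db, degree 7 in Eb minor, so VII7.
Cb: major triad on Cb = scale degree 6 → VI.

i - VII7 - VI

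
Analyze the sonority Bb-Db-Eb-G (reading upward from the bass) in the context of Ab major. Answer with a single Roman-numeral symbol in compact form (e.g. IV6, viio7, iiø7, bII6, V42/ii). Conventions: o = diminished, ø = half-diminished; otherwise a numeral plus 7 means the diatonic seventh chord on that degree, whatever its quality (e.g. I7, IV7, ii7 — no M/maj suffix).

Stacked in thirds the chord is Eb-G-Bb-Db: a dominant seventh chord on Eb.
In Ab major, Eb is the dominant; the diatonic dominant seventh chord there is V7.
With Bb in the bass the chord is in second inversion, so the figured bass is 43.

V43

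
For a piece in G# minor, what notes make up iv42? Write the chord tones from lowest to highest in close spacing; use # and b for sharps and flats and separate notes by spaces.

The numeral's case and figure indicate a minor seventh chord. In G# minor its root, the fourth degree, is C#.
Stacking thirds from C# gives C#-E-G#-B.
The figured bass 42 indicates third inversion, placing the seventh (B) in the bass: B-C#-E-G#.

B C# E G#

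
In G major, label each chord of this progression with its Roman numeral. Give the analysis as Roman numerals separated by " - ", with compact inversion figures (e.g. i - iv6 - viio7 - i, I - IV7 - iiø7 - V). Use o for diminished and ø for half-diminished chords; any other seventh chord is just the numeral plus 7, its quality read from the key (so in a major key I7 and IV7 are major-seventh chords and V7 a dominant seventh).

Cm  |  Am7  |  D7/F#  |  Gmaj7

Cm is non-diatonic — iv, a mixture chord from G minor.
Am7: minor seventh chord on A = scale degree 2 → ii7.
D7/F#: root D is the dominant; dominant seventh chord there is V65.
Gmaj7: root G is the tonic; major seventh chord there is I7.

iv - ii7 - V65 - I7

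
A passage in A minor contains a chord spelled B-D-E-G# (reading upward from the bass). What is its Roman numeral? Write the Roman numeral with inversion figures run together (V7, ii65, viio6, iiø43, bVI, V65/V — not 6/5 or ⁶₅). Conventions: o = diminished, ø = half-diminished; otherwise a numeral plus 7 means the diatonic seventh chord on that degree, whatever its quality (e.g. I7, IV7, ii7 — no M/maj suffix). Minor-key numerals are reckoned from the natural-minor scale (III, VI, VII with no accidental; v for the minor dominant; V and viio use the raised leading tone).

V43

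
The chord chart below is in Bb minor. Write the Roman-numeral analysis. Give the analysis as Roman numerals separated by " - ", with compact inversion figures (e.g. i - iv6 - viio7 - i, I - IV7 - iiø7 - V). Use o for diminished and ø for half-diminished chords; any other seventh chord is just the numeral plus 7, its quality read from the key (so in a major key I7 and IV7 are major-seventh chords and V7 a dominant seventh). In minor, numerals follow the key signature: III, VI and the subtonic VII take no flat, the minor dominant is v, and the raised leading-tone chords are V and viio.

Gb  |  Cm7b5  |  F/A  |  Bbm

VI - iiø7 - V6 - i

Gb has root Gb, degree 6 in Bb minor, so VI.
Cm7b5: root C is the supertonic; half-diminished seventh chord there is iiø7.
F/A: root F is the dominant; major triad there is V6.
Bbm: minor triad on Bb = scale degree 1 → i.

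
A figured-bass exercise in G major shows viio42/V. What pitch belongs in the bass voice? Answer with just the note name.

The applied chord viio42/V is rooted on C#: C#-E-G-Bb.
The figure 42 means third inversion — the seventh is in the bass.

Bb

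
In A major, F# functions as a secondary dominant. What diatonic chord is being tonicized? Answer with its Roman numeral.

The chord is a major triad on F#.
A dominant resolves down a perfect fifth: F# → B. In A major, B is scale degree 2, i.e. ii.

ii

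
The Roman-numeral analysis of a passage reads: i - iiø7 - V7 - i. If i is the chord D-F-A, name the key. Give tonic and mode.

D minor

The chord Dm is a minor triad rooted on D; its label is i.
If D is scale degree 1 and the mode makes that degree carry a minor triad, the tonic is D and the mode is minor.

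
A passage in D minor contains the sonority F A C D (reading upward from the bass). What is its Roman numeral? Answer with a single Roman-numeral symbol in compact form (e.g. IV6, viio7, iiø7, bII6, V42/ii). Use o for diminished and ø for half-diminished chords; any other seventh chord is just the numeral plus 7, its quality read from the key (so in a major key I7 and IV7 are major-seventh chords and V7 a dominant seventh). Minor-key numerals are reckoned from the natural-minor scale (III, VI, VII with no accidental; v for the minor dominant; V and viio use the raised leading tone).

The pitches D-F-A-C form a minor seventh chord rooted on D.
D is scale degree 1 in D minor, and a minor seventh chord on that degree is written i7.
With F in the bass the chord is in first inversion, so the figured bass is 65.

i65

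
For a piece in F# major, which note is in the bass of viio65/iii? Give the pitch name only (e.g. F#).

B#

The applied chord viio65/iii is rooted on G##: G##-B#-D#-F#.
The figure 65 means first inversion — the third is in the bass.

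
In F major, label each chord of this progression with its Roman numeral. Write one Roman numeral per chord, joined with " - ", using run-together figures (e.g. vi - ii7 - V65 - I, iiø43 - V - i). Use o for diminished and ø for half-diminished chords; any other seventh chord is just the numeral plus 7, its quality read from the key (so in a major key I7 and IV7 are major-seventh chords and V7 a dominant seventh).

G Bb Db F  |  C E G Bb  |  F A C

G-Bb-Db-F: G with this quality isn't in the key; it's iiø7, borrowed from the parallel minor.
C-E-G-Bb: root C is the dominant; dominant seventh chord there is V7.
F-A-C: root F is the tonic; major triad there is I.

iiø7 - V7 - I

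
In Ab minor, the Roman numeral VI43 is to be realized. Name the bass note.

Cb

VI in Ab minor has root Fb; the chord is Fb-Ab-Cb-Eb.
The figure 43 means second inversion — the fifth is in the bass.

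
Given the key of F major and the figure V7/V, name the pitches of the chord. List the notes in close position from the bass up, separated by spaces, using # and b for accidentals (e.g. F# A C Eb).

The slash means an applied dominant: we want the dominant of V. In F major, V is C major, and its dominant is built on G.
Building a dominant seventh chord on G gives G-B-D-F.

G B D F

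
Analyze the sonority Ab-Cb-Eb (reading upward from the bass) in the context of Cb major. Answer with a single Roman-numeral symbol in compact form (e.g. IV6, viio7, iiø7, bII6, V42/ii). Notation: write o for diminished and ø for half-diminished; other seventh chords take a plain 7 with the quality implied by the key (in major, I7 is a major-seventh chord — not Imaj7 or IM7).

vi

The pitches Ab-Cb-Eb form a minor triad rooted on Ab.
In Cb major, Ab is the submediant; the diatonic minor triad there is vi.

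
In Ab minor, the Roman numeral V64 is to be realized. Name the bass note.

V in Ab minor has root Eb; the chord is Eb-G-Bb.
The figure 64 means second inversion — the fifth is in the bass.

Bb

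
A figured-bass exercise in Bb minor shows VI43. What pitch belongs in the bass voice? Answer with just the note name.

VI in Bb minor has root Gb; the chord is Gb-Bb-Db-F.
The figure 43 means second inversion — the fifth is in the bass.

Db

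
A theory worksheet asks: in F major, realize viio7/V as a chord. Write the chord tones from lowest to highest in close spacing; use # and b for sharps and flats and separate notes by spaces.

The slash marks an applied leading-tone chord: viio of V. In F major, V is C, so the leading tone to it is B, a half step below.
Building a fully diminished seventh chord on B gives B-D-F-Ab.

B D F Ab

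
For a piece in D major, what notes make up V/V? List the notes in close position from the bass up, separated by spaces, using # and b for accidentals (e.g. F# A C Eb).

E G# B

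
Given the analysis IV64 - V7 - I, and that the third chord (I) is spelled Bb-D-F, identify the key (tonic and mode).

Bb major

The chord Bb is a major triad rooted on Bb; its label is I.
If Bb is scale degree 1 and the mode makes that degree carry a major triad, the tonic is Bb and the mode is major.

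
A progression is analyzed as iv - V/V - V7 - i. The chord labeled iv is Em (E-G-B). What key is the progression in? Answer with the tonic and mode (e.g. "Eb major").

The anchor chord is a minor triad on E, labeled iv.
If E is scale degree 4 and the mode makes that degree carry a minor triad, the tonic is B and the mode is minor.

B minor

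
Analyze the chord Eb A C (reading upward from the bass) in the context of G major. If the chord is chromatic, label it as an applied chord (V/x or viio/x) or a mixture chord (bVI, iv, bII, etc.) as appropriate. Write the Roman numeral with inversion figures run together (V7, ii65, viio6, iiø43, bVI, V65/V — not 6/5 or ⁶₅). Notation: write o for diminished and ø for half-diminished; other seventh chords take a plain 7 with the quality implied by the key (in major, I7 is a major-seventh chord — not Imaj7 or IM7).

iio64

The pitches A-C-Eb form a diminished triad rooted on A.
A is the second degree of G major. This is the diminished supertonic triad, borrowed from the parallel minor.
With Eb in the bass the chord is in second inversion, so the figured bass is 64.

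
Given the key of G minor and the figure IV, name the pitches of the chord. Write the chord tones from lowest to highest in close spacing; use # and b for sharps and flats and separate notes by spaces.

C E G

IV is the major subdominant, borrowed from the parallel major. In G minor that root is C.
So the chord is C-E-G.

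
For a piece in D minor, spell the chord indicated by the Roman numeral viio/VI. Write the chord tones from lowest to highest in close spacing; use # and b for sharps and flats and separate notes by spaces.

viio/VI is a secondary leading-tone chord. The target VI is Bb in D minor; the applied chord is rooted a semitone below, on A.
Building a diminished triad on A gives A-C-Eb.

A C Eb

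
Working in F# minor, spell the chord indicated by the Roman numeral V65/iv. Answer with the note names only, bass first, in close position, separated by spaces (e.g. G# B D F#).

A# C# E F#

The slash means an applied dominant: we want the dominant of iv. In F# minor, iv is B minor, and its dominant is built on F#.
Building a dominant seventh chord on F# gives F#-A#-C#-E.
With the 65 figure the chord is in first inversion; from the bass A# upward in close position it reads A#-C#-E-F#.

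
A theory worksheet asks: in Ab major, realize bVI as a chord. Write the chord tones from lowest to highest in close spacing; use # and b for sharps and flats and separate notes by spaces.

Fb Ab Cb

Scale degree 6 in Ab major is F; lowering it a half step gives Fb. bVI is a major triad on the lowered sixth degree, borrowed from the parallel minor.
So the chord is Fb-Ab-Cb.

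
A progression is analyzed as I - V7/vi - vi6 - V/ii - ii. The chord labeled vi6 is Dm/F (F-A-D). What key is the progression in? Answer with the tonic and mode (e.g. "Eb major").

F major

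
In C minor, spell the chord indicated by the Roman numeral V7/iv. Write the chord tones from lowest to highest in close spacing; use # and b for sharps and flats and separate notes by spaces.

C E G Bb

V7/iv is a secondary dominant — the dominant seventh of iv. iv in C minor is F, so the applied chord's root is C, a perfect fifth above.
Building a dominant seventh chord on C gives C-E-G-Bb.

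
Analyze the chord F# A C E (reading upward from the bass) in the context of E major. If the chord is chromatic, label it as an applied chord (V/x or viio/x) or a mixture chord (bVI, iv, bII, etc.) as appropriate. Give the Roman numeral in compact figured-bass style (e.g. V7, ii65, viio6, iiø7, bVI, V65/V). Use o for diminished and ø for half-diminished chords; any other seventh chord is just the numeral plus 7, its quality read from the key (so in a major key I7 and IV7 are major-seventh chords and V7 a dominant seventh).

Stacked in thirds the chord is F#-A-C-E: a half-diminished seventh chord on F#.
F# is the second degree of E major. This is the half-diminished supertonic seventh, borrowed from the parallel minor.

iiø7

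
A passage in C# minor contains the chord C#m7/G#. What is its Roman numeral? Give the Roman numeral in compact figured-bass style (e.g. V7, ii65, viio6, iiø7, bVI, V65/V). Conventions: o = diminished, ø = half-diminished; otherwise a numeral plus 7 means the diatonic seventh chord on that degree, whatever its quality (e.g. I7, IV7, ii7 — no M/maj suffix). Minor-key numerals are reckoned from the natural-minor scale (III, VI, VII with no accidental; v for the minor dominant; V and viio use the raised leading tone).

The pitches C#-E-G#-B form a minor seventh chord rooted on C#.
In C# minor, C# is the tonic; the diatonic minor seventh chord there is i7.
With G# in the bass the chord is in second inversion, so the figured bass is 43.

i43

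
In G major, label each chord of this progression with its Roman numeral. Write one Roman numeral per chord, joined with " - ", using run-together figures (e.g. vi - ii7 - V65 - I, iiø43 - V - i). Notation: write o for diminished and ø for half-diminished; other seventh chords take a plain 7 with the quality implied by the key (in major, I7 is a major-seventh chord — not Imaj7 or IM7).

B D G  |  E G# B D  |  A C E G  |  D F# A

B-D-G: major triad on G = scale degree 1 → I6.
E-G#-B-D: chromatic; E is V of ii, so V7/ii.
A-C-E-G: root A is the supertonic; minor seventh chord there is ii7.
D-F#-A: major triad on D = scale degree 5 → V.

I6 - V7/ii - ii7 - V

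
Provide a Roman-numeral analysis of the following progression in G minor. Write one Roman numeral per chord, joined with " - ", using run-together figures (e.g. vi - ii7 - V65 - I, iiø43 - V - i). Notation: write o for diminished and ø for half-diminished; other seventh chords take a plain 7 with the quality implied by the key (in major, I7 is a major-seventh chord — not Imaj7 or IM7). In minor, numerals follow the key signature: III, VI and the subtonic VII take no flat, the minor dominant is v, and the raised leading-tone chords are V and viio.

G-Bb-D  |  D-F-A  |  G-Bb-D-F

i - v - i7

G-Bb-D has root G, degree 1 in G minor, so i.
D-F-A: root D is the dominant; minor triad there is v.
G-Bb-D-F has root G, degree 1 in G minor, so i7.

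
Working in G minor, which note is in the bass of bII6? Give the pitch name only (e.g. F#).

bII in G minor has root Ab; the chord is Ab-C-Eb.
The figure 6 means first inversion — the third is in the bass.

C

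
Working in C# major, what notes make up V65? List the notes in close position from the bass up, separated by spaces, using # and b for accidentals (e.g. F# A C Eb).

B# D# F# G#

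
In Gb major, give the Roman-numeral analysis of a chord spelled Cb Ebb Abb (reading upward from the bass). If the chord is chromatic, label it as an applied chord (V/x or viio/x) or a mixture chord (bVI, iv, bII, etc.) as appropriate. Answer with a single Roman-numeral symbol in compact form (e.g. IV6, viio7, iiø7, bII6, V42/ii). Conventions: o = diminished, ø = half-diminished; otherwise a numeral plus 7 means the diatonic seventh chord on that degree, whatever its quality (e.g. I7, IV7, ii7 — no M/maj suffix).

bII6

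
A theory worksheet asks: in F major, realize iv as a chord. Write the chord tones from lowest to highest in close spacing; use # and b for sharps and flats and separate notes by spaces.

Scale degree 4 in F major is Bb; here the chord built on it is altered to a minor triad. iv is the minor subdominant, borrowed from the parallel minor.
So the chord is Bb-Db-F.

Bb Db F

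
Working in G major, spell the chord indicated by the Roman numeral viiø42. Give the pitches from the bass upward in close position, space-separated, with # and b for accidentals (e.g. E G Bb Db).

E F# A C

In G major, the seventh degree is F#, and the diatonic chord built there is a half-diminished seventh chord.
Stacking thirds from F# gives F#-A-C-E.
With the 42 figure the chord is in third inversion; from the bass E upward in close position it reads E-F#-A-C.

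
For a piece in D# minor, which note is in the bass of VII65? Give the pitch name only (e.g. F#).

E#

VII in D# minor has root C#; the chord is C#-E#-G#-B.
The figure 65 means first inversion — the third is in the bass.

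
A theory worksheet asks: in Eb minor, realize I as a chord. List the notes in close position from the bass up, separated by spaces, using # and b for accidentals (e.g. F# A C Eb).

Eb G Bb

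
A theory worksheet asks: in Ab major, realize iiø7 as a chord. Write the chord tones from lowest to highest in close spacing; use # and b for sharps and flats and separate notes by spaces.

Bb Db Fb Ab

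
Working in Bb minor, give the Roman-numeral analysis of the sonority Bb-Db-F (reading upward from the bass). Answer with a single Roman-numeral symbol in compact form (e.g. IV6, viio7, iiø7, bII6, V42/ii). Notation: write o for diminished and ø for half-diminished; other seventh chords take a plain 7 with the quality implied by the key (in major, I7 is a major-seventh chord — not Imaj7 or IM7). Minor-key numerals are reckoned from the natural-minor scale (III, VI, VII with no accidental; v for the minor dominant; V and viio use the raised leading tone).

i

The pitches Bb-Db-F form a minor triad rooted on Bb.
In Bb minor, Bb is the tonic; the diatonic minor triad there is i.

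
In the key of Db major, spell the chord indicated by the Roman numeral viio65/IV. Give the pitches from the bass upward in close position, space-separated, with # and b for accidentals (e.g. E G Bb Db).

Ab Cb Ebb F

viio65/IV is a secondary leading-tone chord. The target IV is Gb in Db major; the applied chord is rooted a semitone below, on F.
Building a fully diminished seventh chord on F gives F-Ab-Cb-Ebb.
The figured bass 65 indicates first inversion, placing the third (Ab) in the bass: Ab-Cb-Ebb-F.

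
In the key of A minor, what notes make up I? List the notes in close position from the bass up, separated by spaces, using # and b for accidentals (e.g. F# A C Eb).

A C# E

I is the major tonic (Picardy third), borrowed from the parallel major. In A minor that root is A.
So the chord is A-C#-E, a major triad.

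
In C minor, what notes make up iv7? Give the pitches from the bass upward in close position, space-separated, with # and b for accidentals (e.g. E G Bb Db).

In C minor, scale degree 4 is F, and the diatonic chord built there is a minor seventh chord.
That chord is spelled F-Ab-C-Eb.

F Ab C Eb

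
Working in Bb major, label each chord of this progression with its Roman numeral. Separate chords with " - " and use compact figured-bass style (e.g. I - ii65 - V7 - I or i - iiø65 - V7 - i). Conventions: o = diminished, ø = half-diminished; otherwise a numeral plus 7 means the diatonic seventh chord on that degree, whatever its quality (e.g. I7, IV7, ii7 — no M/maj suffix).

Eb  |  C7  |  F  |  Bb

IV - V7/V - V - I

Eb: root Eb is the subdominant; major triad there is IV.
C7: a dominant seventh chord on C, the applied dominant of V → V7/V.
F: major triad on F = scale degree 5 → V.
Bb: major triad on Bb = scale degree 1 → I.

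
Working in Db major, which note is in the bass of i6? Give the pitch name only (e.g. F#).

i in Db major has root Db; the chord is Db-Fb-Ab.
The figure 6 means first inversion — the third is in the bass.

Fb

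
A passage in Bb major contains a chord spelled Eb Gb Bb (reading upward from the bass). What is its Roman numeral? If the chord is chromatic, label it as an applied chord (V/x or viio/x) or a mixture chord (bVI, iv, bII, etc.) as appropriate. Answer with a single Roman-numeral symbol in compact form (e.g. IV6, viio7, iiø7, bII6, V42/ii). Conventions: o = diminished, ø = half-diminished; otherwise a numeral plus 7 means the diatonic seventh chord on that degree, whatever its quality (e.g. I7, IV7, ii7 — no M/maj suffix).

iv

Stacked in thirds the chord is Eb-Gb-Bb: a minor triad on Eb.
Eb is the fourth degree of Bb major. This is the minor subdominant, borrowed from the parallel minor.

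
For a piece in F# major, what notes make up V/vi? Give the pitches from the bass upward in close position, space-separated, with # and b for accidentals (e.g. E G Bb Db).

A# C## E#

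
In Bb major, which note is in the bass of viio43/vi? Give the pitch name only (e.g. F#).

The applied chord viio43/vi is rooted on F#: F#-A-C-Eb.
The figure 43 means second inversion — the fifth is in the bass.

C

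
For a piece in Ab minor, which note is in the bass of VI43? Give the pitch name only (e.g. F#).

Cb

VI in Ab minor has root Fb; the chord is Fb-Ab-Cb-Eb.
The figure 43 means second inversion — the fifth is in the bass.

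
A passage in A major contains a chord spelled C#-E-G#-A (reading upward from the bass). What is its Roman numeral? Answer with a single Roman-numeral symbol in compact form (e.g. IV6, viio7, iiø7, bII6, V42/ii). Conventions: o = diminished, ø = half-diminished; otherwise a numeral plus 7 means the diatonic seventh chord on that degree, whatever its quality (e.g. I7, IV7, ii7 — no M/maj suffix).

The pitches A-C#-E-G# form a major seventh chord rooted on A.
A is scale degree 1 in A major, and a major seventh chord on that degree is written I7.
With C# in the bass the chord is in first inversion, so the figured bass is 65.

I65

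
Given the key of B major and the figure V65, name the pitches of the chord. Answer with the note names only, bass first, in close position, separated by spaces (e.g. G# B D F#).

The numeral's case and figure indicate a dominant seventh chord. In B major its root, the fifth degree, is F#.
Stacking thirds from F# gives F#-A#-C#-E.
With the 65 figure the chord is in first inversion; from the bass A# upward in close position it reads A#-C#-E-F#.

A# C# E F#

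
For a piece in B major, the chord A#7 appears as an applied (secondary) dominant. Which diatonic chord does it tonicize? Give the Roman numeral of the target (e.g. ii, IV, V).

The chord is a dominant seventh chord on A#.
A dominant resolves down a perfect fifth: A# → D#. In B major, D# is scale degree 3, i.e. iii.

iii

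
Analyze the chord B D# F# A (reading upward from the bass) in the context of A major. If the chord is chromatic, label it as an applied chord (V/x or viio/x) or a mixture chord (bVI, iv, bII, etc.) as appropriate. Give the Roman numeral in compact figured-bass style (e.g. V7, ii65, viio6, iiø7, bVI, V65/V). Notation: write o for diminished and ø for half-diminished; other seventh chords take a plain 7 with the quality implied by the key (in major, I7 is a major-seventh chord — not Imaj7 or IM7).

V7/V

Stacked in thirds the chord is B-D#-F#-A: a dominant seventh chord on B.
B is not a diatonic chord root with this quality in A major, but it lies a perfect fifth above E (V), so the chord functions as an applied dominant of V.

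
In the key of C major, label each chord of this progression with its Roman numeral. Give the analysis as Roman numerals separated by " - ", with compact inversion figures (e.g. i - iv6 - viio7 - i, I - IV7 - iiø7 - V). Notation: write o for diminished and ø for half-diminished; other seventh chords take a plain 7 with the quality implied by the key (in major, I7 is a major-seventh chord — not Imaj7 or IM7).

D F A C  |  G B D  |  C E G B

ii7 - V - I7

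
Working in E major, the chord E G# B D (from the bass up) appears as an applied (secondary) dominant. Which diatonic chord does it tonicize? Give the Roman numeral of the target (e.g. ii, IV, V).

IV

The chord is a dominant seventh chord on E.
A dominant resolves down a perfect fifth: E → A. In E major, A is scale degree 4, i.e. IV.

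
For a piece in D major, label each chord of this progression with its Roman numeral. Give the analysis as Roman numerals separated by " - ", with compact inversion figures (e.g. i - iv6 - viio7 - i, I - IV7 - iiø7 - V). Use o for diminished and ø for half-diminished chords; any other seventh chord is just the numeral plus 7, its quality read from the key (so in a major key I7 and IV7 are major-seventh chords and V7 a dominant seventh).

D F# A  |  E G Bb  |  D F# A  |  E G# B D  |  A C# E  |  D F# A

D-F#-A: root D is the tonic; major triad there is I.
E-G-Bb: diminished triad on E — chromatic; iio (borrowed from the parallel minor).
D-F#-A: major triad on D = scale degree 1 → I.
E-G#-B-D: chromatic; E is V of V, so V7/V.
A-C#-E has root A, degree 5 in D major, so V.
D-F#-A: major triad on D = scale degree 1 → I.

I - iio - I - V7/V - V - I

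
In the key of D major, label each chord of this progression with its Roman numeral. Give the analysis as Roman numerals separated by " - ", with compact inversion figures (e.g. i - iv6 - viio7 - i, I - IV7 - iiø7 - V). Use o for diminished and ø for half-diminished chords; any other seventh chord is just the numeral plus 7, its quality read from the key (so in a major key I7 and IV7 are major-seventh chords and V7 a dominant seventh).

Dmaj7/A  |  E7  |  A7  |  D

Dmaj7/A: root D is the tonic; major seventh chord there is I43.
E7: a dominant seventh chord on E, the applied dominant of V → V7/V.
A7: dominant seventh chord on A = scale degree 5 → V7.
D: major triad on D = scale degree 1 → I.

I43 - V7/V - V7 - I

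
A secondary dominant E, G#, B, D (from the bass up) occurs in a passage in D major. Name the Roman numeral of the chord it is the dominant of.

V

The chord is a dominant seventh chord on E.
A dominant resolves down a perfect fifth: E → A. In D major, A is scale degree 5, i.e. V.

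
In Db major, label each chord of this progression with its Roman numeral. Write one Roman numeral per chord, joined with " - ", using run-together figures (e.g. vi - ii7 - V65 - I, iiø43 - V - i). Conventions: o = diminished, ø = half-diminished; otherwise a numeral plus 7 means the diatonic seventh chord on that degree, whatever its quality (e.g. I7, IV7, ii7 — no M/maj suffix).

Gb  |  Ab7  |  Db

Gb: major triad on Gb = scale degree 4 → IV.
Ab7: dominant seventh chord on Ab = scale degree 5 → V7.
Db: root Db is the tonic; major triad there is I.

IV - V7 - I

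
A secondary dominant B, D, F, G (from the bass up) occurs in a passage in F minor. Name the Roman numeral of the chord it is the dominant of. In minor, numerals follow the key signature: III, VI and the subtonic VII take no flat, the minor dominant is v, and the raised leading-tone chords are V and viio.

V

The chord is a dominant seventh chord on G.
A dominant resolves down a perfect fifth: G → C. In F minor, C is scale degree 5, i.e. V.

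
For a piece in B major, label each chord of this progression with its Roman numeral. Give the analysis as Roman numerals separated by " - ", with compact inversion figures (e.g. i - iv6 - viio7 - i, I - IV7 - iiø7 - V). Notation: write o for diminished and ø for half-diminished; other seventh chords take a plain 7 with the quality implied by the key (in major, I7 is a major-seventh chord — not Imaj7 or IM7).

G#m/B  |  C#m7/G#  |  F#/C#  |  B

vi6 - ii43 - V64 - I

G#m/B: root G# is the submediant; minor triad there is vi6.
C#m7/G#: root C# is the supertonic; minor seventh chord there is ii43.
F#/C#: major triad on F# = scale degree 5 → V64.
B: root B is the tonic; major triad there is I.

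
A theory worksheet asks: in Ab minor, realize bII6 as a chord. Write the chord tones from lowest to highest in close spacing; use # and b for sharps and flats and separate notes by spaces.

Scale degree 2 in Ab minor is Bb; lowering it a half step gives Bbb. bII6 is the Neapolitan sixth — a major triad on the lowered second degree, here in its customary first inversion.
So the chord is Bbb-Db-Fb, a major triad.
With the 6 figure the chord is in first inversion; from the bass Db upward in close position it reads Db-Fb-Bbb.

Db Fb Bbb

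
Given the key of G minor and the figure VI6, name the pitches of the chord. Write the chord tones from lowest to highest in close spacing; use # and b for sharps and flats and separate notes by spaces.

G Bb Eb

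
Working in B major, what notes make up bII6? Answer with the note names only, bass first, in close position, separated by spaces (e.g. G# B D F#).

bII6 is the Neapolitan sixth — a major triad on the lowered second degree, here in its customary first inversion. In B major that root is C.
So the chord is C-E-G.
The figured bass 6 indicates first inversion, placing the third (E) in the bass: E-G-C.

E G C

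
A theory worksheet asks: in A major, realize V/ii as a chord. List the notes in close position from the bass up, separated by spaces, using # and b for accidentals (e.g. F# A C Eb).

V/ii is a secondary dominant — the dominant triad of ii. ii in A major is B, so the applied chord's root is F#, a perfect fifth above.
Building a major triad on F# gives F#-A#-C#.

F# A# C#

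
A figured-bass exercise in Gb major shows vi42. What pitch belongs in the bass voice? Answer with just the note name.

vi in Gb major has root Eb; the chord is Eb-Gb-Bb-Db.
The figure 42 means third inversion — the seventh is in the bass.

Db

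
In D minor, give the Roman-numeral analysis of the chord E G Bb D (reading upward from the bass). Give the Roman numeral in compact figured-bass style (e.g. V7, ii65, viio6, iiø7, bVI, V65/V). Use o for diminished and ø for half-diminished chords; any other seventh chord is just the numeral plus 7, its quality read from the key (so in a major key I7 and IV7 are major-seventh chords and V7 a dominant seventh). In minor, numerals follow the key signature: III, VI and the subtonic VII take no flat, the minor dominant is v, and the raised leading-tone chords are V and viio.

iiø7

The pitches E-G-Bb-D form a half-diminished seventh chord rooted on E.
In D minor, E is the supertonic; the diatonic half-diminished seventh chord there is iiø7.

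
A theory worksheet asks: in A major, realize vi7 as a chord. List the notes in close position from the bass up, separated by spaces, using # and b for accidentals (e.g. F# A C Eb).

F# A C# E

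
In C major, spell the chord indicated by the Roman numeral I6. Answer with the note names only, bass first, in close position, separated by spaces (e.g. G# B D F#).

In C major, the tonic is C, and the diatonic chord built there is a major triad.
Stacking thirds from C gives C-E-G.
With the 6 figure the chord is in first inversion; from the bass E upward in close position it reads E-G-C.

E G C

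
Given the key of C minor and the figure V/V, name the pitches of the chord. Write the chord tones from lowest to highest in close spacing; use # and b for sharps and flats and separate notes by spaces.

D F# A

The slash means an applied dominant: we want the dominant of V. In C minor, V is G major, and its dominant is built on D.
Building a major triad on D gives D-F#-A.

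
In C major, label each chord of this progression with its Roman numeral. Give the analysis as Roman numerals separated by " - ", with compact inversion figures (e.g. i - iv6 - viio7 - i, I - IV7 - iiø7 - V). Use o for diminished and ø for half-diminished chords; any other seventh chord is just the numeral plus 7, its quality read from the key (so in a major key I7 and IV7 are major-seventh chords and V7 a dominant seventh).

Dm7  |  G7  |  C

ii7 - V7 - I

Dm7: minor seventh chord on D = scale degree 2 → ii7.
G7: dominant seventh chord on G = scale degree 5 → V7.
C: root C is the tonic; major triad there is I.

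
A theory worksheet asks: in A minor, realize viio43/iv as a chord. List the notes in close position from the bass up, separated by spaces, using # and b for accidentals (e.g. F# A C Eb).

The slash marks an applied leading-tone chord: viio of iv. In A minor, iv is D, so the leading tone to it is C#, a half step below.
Building a fully diminished seventh chord on C# gives C#-E-G-Bb.
The figured bass 43 indicates second inversion, placing the fifth (G) in the bass: G-Bb-C#-E.

G Bb C# E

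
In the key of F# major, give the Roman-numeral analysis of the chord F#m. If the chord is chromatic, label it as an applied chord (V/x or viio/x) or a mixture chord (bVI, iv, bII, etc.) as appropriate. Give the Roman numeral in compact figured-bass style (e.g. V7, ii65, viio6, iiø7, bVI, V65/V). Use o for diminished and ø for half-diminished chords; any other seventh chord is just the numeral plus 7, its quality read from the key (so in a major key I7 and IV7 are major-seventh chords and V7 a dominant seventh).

i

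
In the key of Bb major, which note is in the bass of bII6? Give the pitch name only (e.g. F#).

Eb

bII in Bb major has root Cb; the chord is Cb-Eb-Gb.
The figure 6 means first inversion — the third is in the bass.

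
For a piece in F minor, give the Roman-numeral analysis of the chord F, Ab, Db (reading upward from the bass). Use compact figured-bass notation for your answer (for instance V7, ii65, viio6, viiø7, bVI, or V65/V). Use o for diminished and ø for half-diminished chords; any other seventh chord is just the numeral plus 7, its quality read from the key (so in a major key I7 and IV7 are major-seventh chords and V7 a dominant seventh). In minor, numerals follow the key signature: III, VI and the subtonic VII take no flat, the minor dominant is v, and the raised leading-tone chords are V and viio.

VI6

The pitches Db-F-Ab form a major triad rooted on Db.
In F minor, Db is the submediant; the diatonic major triad there is VI.
With F in the bass the chord is in first inversion, so the figured bass is 6.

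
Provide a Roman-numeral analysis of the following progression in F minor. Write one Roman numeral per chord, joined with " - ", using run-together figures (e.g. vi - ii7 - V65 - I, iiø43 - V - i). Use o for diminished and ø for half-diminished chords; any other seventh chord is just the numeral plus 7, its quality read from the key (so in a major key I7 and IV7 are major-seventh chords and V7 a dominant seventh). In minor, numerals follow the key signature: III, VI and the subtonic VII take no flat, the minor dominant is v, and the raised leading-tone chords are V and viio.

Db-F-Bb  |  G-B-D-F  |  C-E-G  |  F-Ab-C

iv6 - V7/V - V - i

Db-F-Bb has root Bb, degree 4 in F minor, so iv6.
G-B-D-F: chromatic; G is V of V, so V7/V.
C-E-G has root C, degree 5 in F minor, so V.
F-Ab-C: minor triad on F = scale degree 1 → i.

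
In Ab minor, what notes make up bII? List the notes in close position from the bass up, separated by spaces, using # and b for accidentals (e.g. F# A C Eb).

Bbb Db Fb

bII is the Neapolitan chord — a major triad on the lowered second degree. In Ab minor that root is Bbb.
So the chord is Bbb-Db-Fb.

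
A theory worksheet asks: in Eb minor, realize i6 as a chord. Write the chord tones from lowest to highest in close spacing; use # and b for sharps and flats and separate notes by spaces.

Gb Bb Eb

The numeral's case and figure indicate a minor triad. In Eb minor its root, the tonic, is Eb.
Stacking thirds from Eb gives Eb-Gb-Bb.
The figured bass 6 indicates first inversion, placing the third (Gb) in the bass: Gb-Bb-Eb.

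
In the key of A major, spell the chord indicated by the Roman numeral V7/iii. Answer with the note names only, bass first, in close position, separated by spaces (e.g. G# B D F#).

V7/iii is a secondary dominant — the dominant seventh of iii. iii in A major is C#, so the applied chord's root is G#, a perfect fifth above.
Building a dominant seventh chord on G# gives G#-B#-D#-F#.

G# B# D# F#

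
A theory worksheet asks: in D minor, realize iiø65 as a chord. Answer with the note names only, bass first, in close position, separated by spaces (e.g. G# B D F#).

G Bb D E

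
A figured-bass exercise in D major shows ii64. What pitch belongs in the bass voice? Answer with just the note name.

ii in D major has root E; the chord is E-G-B.
The figure 64 means second inversion — the fifth is in the bass.

B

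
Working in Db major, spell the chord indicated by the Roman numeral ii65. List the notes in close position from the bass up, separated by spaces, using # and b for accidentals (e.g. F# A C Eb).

In Db major, the supertonic is Eb, and the diatonic chord built there is a minor seventh chord.
Stacking thirds from Eb gives Eb-Gb-Bb-Db.
With the 65 figure the chord is in first inversion; from the bass Gb upward in close position it reads Gb-Bb-Db-Eb.

Gb Bb Db Eb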